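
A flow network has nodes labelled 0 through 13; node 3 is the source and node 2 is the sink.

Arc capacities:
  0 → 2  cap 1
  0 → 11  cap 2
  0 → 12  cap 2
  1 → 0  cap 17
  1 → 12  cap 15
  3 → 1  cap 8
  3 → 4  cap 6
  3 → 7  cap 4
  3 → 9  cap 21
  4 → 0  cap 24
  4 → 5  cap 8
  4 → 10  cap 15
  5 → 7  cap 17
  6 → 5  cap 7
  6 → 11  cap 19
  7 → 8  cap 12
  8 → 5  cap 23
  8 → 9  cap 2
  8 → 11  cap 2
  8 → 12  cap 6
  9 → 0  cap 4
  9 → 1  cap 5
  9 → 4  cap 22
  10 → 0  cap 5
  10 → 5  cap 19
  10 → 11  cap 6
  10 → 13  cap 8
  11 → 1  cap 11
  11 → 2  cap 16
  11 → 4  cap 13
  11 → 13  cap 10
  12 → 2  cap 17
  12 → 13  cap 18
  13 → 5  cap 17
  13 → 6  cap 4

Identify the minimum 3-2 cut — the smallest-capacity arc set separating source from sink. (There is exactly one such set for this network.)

augment #1: 3→1→0→2 push 1
augment #2: 3→1→12→2 push 7
augment #3: 3→4→0→11→2 push 2
augment #4: 3→4→0→12→2 push 2
augment #5: 3→4→10→11→2 push 2
augment #6: 3→7→8→11→2 push 2
augment #7: 3→7→8→12→2 push 2
augment #8: 3→9→1→12→2 push 5
augment #9: 3→9→0→1→12→2 push 1
augment #10: 3→9→4→10→11→2 push 4
augment #11: 3→9→4→10→13→6→11→2 push 4
max flow = 32; residual-reachable set from 3 gives S-side
cut edges (S→T): {(0,2), (0,11), (8,11), (10,11), (12,2), (13,6)} total cap 32

Min-cut arcs: {(0,2), (0,11), (8,11), (10,11), (12,2), (13,6)} (total capacity 32)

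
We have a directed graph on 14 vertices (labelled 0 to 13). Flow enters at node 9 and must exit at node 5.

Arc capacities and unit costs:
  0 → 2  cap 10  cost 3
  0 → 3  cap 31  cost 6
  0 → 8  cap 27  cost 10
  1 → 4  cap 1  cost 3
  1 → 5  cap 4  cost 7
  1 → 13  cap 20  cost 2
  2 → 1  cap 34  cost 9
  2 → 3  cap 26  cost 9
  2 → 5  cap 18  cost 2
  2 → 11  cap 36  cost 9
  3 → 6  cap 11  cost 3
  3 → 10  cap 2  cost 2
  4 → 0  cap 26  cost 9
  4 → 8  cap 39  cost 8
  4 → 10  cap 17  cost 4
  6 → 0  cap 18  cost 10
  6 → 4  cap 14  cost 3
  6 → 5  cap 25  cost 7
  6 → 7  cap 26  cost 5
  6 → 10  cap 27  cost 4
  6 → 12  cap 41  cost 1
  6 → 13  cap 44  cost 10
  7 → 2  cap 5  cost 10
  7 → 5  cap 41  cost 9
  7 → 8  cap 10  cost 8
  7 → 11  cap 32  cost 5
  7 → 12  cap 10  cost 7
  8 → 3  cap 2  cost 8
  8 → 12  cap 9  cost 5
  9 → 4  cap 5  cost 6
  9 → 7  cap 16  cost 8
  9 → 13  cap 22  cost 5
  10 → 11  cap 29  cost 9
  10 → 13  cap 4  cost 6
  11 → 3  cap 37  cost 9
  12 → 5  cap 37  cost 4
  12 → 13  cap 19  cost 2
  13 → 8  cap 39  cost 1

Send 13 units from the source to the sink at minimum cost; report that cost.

shortest-cost path #1: 9→13→8→12→5 push 9 @ unit cost 15 (adds 135)
shortest-cost path #2: 9→7→5 push 4 @ unit cost 17 (adds 68)
total cost = 203

Minimum cost for 13 units: 203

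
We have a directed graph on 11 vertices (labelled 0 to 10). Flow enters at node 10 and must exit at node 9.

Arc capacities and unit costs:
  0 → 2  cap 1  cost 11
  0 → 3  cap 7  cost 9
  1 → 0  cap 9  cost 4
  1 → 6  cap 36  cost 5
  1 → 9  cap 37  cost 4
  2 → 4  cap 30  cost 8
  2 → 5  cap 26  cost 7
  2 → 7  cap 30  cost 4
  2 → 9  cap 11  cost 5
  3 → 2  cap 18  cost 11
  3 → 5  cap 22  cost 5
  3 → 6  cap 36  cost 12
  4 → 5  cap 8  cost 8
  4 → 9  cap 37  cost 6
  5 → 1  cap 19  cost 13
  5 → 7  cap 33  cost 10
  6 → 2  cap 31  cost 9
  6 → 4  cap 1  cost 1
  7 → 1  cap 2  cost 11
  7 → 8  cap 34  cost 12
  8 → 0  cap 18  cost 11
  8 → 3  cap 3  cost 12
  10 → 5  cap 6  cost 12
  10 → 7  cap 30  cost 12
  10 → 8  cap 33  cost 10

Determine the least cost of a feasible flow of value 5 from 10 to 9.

shortest-cost path #1: 10→7→1→9 push 2 @ unit cost 27 (adds 54)
shortest-cost path #2: 10→5→1→9 push 3 @ unit cost 29 (adds 87)
total cost = 141

Minimum cost for 5 units: 141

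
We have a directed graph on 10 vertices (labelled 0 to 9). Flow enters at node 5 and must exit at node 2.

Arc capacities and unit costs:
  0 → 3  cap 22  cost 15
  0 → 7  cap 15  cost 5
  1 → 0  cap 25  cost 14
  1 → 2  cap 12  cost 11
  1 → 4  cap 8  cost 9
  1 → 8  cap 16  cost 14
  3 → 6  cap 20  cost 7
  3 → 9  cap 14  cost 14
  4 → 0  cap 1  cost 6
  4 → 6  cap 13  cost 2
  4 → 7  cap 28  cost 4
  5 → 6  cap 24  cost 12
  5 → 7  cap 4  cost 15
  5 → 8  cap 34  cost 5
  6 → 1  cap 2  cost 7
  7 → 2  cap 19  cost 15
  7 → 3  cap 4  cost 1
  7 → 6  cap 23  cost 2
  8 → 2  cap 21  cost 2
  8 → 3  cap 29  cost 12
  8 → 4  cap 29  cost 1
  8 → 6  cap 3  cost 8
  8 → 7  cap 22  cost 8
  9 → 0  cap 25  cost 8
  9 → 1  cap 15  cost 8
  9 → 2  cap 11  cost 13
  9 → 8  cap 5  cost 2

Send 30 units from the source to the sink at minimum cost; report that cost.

Minimum cost for 30 units: 372

shortest-cost path #1: 5→8→2 push 21 @ unit cost 7 (adds 147)
shortest-cost path #2: 5→8→4→7→2 push 9 @ unit cost 25 (adds 225)
total cost = 372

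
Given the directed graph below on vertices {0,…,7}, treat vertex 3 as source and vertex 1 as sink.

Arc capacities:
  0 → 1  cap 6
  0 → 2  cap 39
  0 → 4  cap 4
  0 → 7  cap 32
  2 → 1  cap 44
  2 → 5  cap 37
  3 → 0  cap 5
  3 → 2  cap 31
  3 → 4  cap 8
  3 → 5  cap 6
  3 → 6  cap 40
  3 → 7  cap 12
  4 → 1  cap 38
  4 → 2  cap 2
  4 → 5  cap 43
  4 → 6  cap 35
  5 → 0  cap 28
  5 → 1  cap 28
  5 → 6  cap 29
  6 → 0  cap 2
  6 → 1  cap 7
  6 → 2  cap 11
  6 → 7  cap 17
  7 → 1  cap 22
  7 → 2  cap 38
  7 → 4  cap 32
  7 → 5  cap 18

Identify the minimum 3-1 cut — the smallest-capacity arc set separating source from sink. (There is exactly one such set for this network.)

augment #1: 3→0→1 push 5
augment #2: 3→2→1 push 31
augment #3: 3→4→1 push 8
augment #4: 3→5→1 push 6
augment #5: 3→6→1 push 7
augment #6: 3→7→1 push 12
augment #7: 3→6→0→1 push 1
augment #8: 3→6→2→1 push 11
augment #9: 3→6→7→1 push 10
augment #10: 3→6→0→2→1 push 1
augment #11: 3→6→7→2→1 push 1
augment #12: 3→6→7→4→1 push 6
max flow = 99; residual-reachable set from 3 gives S-side
cut edges (S→T): {(3,0), (3,2), (3,4), (3,5), (3,7), (6,0), (6,1), (6,2), (6,7)} total cap 99

Min-cut arcs: {(3,0), (3,2), (3,4), (3,5), (3,7), (6,0), (6,1), (6,2), (6,7)} (total capacity 99)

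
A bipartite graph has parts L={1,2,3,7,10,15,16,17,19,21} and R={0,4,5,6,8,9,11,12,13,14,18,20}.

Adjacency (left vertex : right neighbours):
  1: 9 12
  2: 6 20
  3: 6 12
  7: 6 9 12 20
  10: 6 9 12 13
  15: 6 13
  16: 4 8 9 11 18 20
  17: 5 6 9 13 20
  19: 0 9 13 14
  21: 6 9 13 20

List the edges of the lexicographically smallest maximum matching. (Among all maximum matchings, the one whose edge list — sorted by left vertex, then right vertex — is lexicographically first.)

|M| = 8 (so the lex-smallest maximum matching has 8 edges)
process left vertices in ascending order; for each, take the smallest-labelled available neighbour that still permits 8 edges overall, or leave it unmatched if none does
lex-smallest matching: {1-9, 2-6, 3-12, 7-20, 10-13, 16-4, 17-5, 19-0}

Lex-smallest maximum matching: {(1,9), (2,6), (3,12), (7,20), (10,13), (16,4), (17,5), (19,0)}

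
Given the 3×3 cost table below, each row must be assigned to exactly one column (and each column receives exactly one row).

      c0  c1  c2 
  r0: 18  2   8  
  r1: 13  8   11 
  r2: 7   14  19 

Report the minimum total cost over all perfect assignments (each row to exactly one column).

Minimum assignment cost: 20

optimal assignment: row0→col1 (cost 2), row1→col2 (cost 11), row2→col0 (cost 7)
total = 2 + 11 + 7 = 20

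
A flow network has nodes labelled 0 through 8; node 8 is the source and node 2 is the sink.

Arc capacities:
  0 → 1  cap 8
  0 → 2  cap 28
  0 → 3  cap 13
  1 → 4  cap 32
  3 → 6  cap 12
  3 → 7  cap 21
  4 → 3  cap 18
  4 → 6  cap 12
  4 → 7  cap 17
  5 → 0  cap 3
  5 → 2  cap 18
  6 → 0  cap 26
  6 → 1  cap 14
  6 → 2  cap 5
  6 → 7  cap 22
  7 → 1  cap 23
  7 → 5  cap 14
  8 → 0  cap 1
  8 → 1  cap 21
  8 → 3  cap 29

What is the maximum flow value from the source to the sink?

Maximum flow value: 39

augment #1: 8→0→2 bottleneck 1, total now 1
augment #2: 8→3→6→2 bottleneck 5, total now 6
augment #3: 8→3→6→0→2 bottleneck 7, total now 13
augment #4: 8→3→7→5→2 bottleneck 14, total now 27
augment #5: 8→1→4→6→0→2 bottleneck 12, total now 39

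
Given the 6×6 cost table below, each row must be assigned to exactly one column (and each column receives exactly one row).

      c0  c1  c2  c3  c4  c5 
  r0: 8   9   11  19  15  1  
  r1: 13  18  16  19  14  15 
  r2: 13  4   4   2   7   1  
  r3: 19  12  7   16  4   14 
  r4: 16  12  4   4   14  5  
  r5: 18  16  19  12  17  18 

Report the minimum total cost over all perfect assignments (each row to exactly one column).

Minimum assignment cost: 38

optimal assignment: row0→col5 (cost 1), row1→col0 (cost 13), row2→col1 (cost 4), row3→col4 (cost 4), row4→col2 (cost 4), row5→col3 (cost 12)
total = 1 + 13 + 4 + 4 + 4 + 12 = 38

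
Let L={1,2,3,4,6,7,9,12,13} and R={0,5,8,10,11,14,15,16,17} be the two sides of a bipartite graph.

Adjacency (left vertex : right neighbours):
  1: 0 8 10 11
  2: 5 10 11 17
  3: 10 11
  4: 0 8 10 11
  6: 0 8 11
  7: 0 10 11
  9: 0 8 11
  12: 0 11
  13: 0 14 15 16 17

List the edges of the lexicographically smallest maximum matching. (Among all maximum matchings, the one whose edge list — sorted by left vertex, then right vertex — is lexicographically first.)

Lex-smallest maximum matching: {(1,0), (2,5), (3,10), (4,8), (6,11), (13,14)}

|M| = 6 (so the lex-smallest maximum matching has 6 edges)
process left vertices in ascending order; for each, take the smallest-labelled available neighbour that still permits 6 edges overall, or leave it unmatched if none does
lex-smallest matching: {1-0, 2-5, 3-10, 4-8, 6-11, 13-14}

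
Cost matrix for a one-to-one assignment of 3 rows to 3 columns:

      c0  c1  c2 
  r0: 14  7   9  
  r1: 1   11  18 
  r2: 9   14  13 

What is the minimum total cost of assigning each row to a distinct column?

optimal assignment: row0→col1 (cost 7), row1→col0 (cost 1), row2→col2 (cost 13)
total = 7 + 1 + 13 = 21

Minimum assignment cost: 21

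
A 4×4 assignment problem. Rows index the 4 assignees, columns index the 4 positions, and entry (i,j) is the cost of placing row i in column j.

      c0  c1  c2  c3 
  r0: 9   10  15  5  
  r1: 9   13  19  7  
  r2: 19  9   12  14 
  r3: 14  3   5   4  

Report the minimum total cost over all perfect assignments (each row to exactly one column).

optimal assignment: row0→col3 (cost 5), row1→col0 (cost 9), row2→col1 (cost 9), row3→col2 (cost 5)
total = 5 + 9 + 9 + 5 = 28

Minimum assignment cost: 28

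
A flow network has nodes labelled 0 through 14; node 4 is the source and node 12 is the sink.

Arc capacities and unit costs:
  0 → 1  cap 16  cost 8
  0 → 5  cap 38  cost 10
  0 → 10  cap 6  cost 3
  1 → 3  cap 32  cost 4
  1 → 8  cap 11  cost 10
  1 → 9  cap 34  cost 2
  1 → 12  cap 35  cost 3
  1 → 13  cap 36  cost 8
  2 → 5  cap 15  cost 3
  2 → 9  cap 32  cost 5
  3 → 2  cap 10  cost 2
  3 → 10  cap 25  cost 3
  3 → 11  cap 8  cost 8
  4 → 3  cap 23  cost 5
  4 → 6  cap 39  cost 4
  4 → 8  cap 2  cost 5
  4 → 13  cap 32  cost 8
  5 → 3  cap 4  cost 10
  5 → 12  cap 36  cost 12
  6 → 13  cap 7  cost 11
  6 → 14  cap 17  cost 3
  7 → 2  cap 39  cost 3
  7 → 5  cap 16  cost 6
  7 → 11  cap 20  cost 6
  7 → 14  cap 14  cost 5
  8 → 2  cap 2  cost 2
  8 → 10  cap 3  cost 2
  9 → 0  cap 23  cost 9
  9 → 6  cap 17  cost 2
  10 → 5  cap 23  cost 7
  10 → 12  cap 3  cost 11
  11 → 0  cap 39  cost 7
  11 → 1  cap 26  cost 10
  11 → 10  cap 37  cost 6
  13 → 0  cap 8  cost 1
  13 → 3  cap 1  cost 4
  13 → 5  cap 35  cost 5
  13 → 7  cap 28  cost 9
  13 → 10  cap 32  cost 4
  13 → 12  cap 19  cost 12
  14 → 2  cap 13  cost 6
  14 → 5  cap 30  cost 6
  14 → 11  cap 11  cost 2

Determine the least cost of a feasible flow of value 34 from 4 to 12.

Minimum cost for 34 units: 683

shortest-cost path #1: 4→8→10→12 push 2 @ unit cost 18 (adds 36)
shortest-cost path #2: 4→3→10→12 push 1 @ unit cost 19 (adds 19)
shortest-cost path #3: 4→13→12 push 19 @ unit cost 20 (adds 380)
shortest-cost path #4: 4→13→0→1→12 push 8 @ unit cost 20 (adds 160)
shortest-cost path #5: 4→6→14→11→1→12 push 4 @ unit cost 22 (adds 88)
total cost = 683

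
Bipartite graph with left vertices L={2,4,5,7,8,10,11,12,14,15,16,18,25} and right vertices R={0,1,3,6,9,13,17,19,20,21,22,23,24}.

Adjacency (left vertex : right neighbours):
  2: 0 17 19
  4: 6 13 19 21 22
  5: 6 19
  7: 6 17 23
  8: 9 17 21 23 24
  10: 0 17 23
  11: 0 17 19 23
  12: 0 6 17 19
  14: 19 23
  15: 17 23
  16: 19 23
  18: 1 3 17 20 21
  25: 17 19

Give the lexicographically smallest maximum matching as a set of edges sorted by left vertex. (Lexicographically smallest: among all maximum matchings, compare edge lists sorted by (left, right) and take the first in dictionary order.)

Lex-smallest maximum matching: {(2,0), (4,13), (5,6), (7,17), (8,9), (10,23), (11,19), (18,1)}

|M| = 8 (so the lex-smallest maximum matching has 8 edges)
process left vertices in ascending order; for each, take the smallest-labelled available neighbour that still permits 8 edges overall, or leave it unmatched if none does
lex-smallest matching: {2-0, 4-13, 5-6, 7-17, 8-9, 10-23, 11-19, 18-1}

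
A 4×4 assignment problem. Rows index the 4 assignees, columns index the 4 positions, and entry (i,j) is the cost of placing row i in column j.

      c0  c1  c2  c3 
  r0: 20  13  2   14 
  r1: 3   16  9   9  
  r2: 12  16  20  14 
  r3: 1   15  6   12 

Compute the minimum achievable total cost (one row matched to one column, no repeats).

Minimum assignment cost: 28

optimal assignment: row0→col2 (cost 2), row1→col3 (cost 9), row2→col1 (cost 16), row3→col0 (cost 1)
total = 2 + 9 + 16 + 1 = 28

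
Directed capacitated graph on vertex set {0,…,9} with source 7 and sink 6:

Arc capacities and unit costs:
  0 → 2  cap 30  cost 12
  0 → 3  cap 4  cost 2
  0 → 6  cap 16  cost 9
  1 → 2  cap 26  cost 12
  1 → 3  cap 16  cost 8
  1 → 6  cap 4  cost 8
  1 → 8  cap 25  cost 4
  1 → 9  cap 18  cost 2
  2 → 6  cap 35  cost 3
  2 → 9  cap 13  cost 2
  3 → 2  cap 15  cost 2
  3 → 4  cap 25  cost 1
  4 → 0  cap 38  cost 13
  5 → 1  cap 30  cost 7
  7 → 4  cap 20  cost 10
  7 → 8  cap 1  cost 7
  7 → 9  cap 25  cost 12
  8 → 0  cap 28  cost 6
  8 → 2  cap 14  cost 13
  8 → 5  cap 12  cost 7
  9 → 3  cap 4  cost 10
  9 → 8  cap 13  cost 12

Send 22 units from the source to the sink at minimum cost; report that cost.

Minimum cost for 22 units: 666

shortest-cost path #1: 7→8→0→3→2→6 push 1 @ unit cost 20 (adds 20)
shortest-cost path #2: 7→9→3→2→6 push 4 @ unit cost 27 (adds 108)
shortest-cost path #3: 7→4→0→3→2→6 push 3 @ unit cost 30 (adds 90)
shortest-cost path #4: 7→4→0→6 push 14 @ unit cost 32 (adds 448)
total cost = 666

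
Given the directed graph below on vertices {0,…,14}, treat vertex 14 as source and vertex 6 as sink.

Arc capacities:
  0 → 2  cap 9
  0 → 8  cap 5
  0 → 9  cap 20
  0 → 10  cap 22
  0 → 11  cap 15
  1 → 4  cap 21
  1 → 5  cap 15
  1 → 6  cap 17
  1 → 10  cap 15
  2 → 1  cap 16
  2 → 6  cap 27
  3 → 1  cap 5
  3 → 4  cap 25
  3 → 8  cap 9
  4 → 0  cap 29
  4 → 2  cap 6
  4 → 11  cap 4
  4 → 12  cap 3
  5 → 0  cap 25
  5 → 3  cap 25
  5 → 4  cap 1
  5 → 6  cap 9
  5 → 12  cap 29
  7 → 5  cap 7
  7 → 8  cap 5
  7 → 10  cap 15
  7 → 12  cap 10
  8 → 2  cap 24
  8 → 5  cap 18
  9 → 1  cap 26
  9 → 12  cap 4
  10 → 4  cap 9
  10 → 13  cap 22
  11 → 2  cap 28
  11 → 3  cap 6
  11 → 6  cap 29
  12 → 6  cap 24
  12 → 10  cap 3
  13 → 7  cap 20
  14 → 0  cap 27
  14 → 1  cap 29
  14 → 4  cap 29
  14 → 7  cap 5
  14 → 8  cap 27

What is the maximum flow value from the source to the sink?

Maximum flow value: 96

augment #1: 14→1→6 bottleneck 17, total now 17
augment #2: 14→0→2→6 bottleneck 9, total now 26
augment #3: 14→0→11→6 bottleneck 15, total now 41
augment #4: 14→1→5→6 bottleneck 9, total now 50
augment #5: 14→4→2→6 bottleneck 6, total now 56
augment #6: 14→4→11→6 bottleneck 4, total now 60
augment #7: 14→4→12→6 bottleneck 3, total now 63
augment #8: 14→7→12→6 bottleneck 5, total now 68
augment #9: 14→8→2→6 bottleneck 12, total now 80
augment #10: 14→0→9→12→6 bottleneck 3, total now 83
augment #11: 14→1→5→12→6 bottleneck 3, total now 86
augment #12: 14→8→5→12→6 bottleneck 10, total now 96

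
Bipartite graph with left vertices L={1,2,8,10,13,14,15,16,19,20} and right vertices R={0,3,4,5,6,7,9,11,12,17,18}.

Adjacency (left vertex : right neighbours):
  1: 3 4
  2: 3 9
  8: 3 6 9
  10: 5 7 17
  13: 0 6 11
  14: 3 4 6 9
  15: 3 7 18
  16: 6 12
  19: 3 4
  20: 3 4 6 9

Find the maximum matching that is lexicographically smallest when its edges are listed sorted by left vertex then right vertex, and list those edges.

|M| = 8 (so the lex-smallest maximum matching has 8 edges)
process left vertices in ascending order; for each, take the smallest-labelled available neighbour that still permits 8 edges overall, or leave it unmatched if none does
lex-smallest matching: {1-3, 2-9, 8-6, 10-5, 13-0, 14-4, 15-7, 16-12}

Lex-smallest maximum matching: {(1,3), (2,9), (8,6), (10,5), (13,0), (14,4), (15,7), (16,12)}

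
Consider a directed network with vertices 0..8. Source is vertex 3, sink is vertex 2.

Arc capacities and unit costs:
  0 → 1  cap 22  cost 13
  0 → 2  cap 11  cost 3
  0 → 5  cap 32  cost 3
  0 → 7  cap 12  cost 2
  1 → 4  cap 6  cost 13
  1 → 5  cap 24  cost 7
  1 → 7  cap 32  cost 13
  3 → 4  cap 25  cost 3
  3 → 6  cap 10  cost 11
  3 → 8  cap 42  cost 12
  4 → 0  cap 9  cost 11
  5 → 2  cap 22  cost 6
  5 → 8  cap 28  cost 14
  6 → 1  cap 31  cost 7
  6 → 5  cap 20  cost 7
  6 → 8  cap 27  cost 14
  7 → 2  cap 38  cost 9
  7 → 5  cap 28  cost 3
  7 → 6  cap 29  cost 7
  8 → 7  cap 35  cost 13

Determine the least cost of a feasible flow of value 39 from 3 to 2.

Minimum cost for 39 units: 1073

shortest-cost path #1: 3→4→0→2 push 9 @ unit cost 17 (adds 153)
shortest-cost path #2: 3→6→5→2 push 10 @ unit cost 24 (adds 240)
shortest-cost path #3: 3→8→7→2 push 20 @ unit cost 34 (adds 680)
total cost = 1073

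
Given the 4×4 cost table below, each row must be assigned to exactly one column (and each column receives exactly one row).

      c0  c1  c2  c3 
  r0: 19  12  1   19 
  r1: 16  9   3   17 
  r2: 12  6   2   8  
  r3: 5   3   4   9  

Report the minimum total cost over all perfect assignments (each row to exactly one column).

optimal assignment: row0→col2 (cost 1), row1→col1 (cost 9), row2→col3 (cost 8), row3→col0 (cost 5)
total = 1 + 9 + 8 + 5 = 23

Minimum assignment cost: 23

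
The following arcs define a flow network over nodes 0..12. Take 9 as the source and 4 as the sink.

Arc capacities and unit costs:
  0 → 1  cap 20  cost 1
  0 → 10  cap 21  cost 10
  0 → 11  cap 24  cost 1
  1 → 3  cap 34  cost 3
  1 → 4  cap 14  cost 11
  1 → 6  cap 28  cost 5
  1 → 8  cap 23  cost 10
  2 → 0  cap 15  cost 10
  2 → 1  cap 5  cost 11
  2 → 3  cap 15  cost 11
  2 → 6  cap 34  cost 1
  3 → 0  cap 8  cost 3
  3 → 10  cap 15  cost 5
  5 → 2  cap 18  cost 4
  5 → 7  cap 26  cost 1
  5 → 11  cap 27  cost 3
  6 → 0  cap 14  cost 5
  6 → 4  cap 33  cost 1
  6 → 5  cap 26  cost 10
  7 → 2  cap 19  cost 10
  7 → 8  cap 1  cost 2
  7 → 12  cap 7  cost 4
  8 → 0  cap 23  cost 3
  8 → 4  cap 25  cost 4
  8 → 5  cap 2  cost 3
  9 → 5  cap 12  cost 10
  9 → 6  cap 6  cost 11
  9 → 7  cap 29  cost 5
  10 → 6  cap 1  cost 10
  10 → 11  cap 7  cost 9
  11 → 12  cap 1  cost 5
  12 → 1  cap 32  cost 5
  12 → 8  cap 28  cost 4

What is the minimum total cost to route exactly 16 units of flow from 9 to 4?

shortest-cost path #1: 9→7→8→4 push 1 @ unit cost 11 (adds 11)
shortest-cost path #2: 9→6→4 push 6 @ unit cost 12 (adds 72)
shortest-cost path #3: 9→5→2→6→4 push 9 @ unit cost 16 (adds 144)
total cost = 227

Minimum cost for 16 units: 227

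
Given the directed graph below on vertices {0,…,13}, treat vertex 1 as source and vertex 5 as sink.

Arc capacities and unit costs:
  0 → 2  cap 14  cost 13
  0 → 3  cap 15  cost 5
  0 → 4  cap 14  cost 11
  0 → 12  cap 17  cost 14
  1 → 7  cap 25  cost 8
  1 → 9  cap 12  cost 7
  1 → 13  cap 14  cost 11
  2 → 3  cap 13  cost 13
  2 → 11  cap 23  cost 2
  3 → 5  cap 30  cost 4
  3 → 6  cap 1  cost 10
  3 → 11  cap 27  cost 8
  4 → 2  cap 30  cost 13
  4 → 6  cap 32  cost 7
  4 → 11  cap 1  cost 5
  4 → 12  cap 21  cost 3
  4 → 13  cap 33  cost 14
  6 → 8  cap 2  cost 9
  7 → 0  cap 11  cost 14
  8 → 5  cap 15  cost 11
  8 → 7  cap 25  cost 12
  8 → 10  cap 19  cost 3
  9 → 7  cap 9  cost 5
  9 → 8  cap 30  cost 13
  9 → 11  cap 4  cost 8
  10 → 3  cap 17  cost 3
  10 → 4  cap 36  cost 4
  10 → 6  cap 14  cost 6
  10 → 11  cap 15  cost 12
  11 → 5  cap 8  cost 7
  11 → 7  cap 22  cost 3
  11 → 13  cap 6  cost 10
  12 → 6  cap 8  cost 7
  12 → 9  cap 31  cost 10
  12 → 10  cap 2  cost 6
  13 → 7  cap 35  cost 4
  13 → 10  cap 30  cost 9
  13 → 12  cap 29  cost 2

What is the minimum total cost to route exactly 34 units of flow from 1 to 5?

shortest-cost path #1: 1→9→11→5 push 4 @ unit cost 22 (adds 88)
shortest-cost path #2: 1→13→12→10→3→5 push 2 @ unit cost 26 (adds 52)
shortest-cost path #3: 1→13→10→3→5 push 12 @ unit cost 27 (adds 324)
shortest-cost path #4: 1→9→8→10→3→5 push 3 @ unit cost 30 (adds 90)
shortest-cost path #5: 1→7→0→3→5 push 11 @ unit cost 31 (adds 341)
shortest-cost path #6: 1→9→8→5 push 2 @ unit cost 31 (adds 62)
total cost = 957

Minimum cost for 34 units: 957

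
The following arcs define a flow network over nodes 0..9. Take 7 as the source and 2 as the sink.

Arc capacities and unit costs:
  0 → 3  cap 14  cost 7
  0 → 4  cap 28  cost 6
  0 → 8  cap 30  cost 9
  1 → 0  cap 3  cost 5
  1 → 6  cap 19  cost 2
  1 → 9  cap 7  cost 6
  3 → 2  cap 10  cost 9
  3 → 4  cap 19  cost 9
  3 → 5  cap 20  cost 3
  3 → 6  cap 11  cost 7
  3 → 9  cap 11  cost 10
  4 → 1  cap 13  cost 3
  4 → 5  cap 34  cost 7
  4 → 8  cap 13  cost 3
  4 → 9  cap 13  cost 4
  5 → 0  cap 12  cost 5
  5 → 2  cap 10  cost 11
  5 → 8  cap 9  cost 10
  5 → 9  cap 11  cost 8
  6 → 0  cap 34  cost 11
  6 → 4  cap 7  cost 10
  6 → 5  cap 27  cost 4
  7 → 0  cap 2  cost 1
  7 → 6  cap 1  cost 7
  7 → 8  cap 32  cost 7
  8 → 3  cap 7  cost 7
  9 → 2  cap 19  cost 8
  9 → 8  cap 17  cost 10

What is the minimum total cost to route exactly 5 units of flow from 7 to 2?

shortest-cost path #1: 7→0→3→2 push 2 @ unit cost 17 (adds 34)
shortest-cost path #2: 7→6→5→2 push 1 @ unit cost 22 (adds 22)
shortest-cost path #3: 7→8→3→2 push 2 @ unit cost 23 (adds 46)
total cost = 102

Minimum cost for 5 units: 102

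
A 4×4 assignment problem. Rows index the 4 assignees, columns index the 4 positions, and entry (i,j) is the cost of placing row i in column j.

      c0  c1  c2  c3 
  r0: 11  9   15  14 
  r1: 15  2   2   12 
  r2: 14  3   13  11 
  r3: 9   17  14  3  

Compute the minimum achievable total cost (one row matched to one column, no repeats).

optimal assignment: row0→col0 (cost 11), row1→col2 (cost 2), row2→col1 (cost 3), row3→col3 (cost 3)
total = 11 + 2 + 3 + 3 = 19

Minimum assignment cost: 19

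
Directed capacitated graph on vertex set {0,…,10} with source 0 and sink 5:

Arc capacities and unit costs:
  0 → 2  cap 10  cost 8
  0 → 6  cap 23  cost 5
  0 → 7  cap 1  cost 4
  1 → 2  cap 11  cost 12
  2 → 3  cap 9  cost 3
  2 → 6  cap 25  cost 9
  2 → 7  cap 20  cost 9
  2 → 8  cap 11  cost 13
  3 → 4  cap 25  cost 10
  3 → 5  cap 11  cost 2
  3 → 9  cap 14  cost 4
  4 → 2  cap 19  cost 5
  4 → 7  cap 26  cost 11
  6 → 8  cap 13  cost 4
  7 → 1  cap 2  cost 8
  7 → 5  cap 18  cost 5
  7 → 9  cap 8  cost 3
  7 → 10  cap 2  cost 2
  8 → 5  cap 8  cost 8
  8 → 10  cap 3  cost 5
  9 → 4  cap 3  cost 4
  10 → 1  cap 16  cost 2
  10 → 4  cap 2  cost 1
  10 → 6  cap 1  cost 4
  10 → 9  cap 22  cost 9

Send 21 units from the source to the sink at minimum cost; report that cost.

Minimum cost for 21 units: 346

shortest-cost path #1: 0→7→5 push 1 @ unit cost 9 (adds 9)
shortest-cost path #2: 0→2→3→5 push 9 @ unit cost 13 (adds 117)
shortest-cost path #3: 0→6→8→5 push 8 @ unit cost 17 (adds 136)
shortest-cost path #4: 0→2→7→5 push 1 @ unit cost 22 (adds 22)
shortest-cost path #5: 0→6→8→10→4→7→5 push 2 @ unit cost 31 (adds 62)
total cost = 346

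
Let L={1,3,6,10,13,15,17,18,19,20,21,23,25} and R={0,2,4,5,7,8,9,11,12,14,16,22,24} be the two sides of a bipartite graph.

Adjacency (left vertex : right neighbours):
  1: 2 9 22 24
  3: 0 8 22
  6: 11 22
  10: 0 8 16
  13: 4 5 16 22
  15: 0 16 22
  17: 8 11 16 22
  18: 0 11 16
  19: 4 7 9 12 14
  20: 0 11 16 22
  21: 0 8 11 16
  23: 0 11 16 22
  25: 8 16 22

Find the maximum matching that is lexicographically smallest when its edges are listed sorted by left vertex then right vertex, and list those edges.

|M| = 8 (so the lex-smallest maximum matching has 8 edges)
process left vertices in ascending order; for each, take the smallest-labelled available neighbour that still permits 8 edges overall, or leave it unmatched if none does
lex-smallest matching: {1-2, 3-0, 6-11, 10-8, 13-4, 15-16, 17-22, 19-7}

Lex-smallest maximum matching: {(1,2), (3,0), (6,11), (10,8), (13,4), (15,16), (17,22), (19,7)}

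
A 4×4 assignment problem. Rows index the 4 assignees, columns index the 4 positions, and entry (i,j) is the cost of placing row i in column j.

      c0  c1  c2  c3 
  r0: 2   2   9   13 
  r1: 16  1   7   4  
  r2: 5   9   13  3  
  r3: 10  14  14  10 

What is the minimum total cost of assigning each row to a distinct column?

optimal assignment: row0→col0 (cost 2), row1→col1 (cost 1), row2→col3 (cost 3), row3→col2 (cost 14)
total = 2 + 1 + 3 + 14 = 20

Minimum assignment cost: 20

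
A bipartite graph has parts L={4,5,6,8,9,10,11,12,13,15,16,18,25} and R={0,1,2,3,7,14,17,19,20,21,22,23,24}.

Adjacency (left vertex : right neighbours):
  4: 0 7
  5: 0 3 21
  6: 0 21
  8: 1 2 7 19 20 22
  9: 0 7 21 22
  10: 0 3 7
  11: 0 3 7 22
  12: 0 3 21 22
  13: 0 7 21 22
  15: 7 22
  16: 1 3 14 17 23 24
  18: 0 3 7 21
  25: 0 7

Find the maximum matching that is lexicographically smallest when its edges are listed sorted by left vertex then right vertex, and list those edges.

Lex-smallest maximum matching: {(4,0), (5,3), (6,21), (8,1), (9,7), (11,22), (16,14)}

|M| = 7 (so the lex-smallest maximum matching has 7 edges)
process left vertices in ascending order; for each, take the smallest-labelled available neighbour that still permits 7 edges overall, or leave it unmatched if none does
lex-smallest matching: {4-0, 5-3, 6-21, 8-1, 9-7, 11-22, 16-14}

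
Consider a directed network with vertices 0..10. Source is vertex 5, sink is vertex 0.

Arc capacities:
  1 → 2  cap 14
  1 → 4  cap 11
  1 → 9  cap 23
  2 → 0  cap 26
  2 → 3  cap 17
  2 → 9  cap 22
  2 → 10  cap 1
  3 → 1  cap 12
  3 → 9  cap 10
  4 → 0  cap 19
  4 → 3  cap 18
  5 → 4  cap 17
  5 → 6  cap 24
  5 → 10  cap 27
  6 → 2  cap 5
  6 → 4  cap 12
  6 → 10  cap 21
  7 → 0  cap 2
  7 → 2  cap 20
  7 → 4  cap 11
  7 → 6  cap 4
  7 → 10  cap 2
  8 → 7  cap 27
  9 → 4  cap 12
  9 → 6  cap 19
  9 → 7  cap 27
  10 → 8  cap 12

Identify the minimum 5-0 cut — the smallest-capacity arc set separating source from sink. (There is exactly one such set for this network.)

Min-cut arcs: {(5,4), (6,2), (6,4), (10,8)} (total capacity 46)

augment #1: 5→4→0 push 17
augment #2: 5→6→2→0 push 5
augment #3: 5→6→4→0 push 2
augment #4: 5→10→8→7→0 push 2
augment #5: 5→10→8→7→2→0 push 10
augment #6: 5→6→4→3→1→2→0 push 10
max flow = 46; residual-reachable set from 5 gives S-side
cut edges (S→T): {(5,4), (6,2), (6,4), (10,8)} total cap 46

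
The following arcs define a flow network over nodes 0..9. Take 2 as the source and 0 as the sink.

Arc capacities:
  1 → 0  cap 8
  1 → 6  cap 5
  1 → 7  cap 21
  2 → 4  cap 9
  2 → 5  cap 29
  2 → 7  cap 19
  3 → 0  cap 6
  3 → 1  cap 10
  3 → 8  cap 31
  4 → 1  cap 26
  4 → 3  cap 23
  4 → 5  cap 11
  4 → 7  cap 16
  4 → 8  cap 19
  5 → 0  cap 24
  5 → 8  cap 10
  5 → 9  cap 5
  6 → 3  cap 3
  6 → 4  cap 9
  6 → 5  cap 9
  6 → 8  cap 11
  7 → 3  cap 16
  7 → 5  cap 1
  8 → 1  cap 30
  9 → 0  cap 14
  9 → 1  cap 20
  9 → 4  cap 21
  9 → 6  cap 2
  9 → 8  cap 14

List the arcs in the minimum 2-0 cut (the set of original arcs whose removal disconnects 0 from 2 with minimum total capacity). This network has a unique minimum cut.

Min-cut arcs: {(1,0), (3,0), (5,0), (5,9)} (total capacity 43)

augment #1: 2→5→0 push 24
augment #2: 2→4→1→0 push 8
augment #3: 2→4→3→0 push 1
augment #4: 2→5→9→0 push 5
augment #5: 2→7→3→0 push 5
max flow = 43; residual-reachable set from 2 gives S-side
cut edges (S→T): {(1,0), (3,0), (5,0), (5,9)} total cap 43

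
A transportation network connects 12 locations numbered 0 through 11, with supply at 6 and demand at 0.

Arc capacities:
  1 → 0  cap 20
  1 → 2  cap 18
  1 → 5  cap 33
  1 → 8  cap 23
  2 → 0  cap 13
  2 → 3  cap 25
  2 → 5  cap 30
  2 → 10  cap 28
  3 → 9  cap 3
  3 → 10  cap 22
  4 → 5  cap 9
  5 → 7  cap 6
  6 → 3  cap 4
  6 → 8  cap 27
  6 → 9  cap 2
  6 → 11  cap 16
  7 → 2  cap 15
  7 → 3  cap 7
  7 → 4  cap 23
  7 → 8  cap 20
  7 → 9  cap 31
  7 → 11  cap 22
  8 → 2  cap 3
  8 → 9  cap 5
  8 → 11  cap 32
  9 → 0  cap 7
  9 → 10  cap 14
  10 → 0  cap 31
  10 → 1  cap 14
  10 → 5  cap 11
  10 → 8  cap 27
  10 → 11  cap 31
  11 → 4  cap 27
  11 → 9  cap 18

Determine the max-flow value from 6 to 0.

augment #1: 6→9→0 bottleneck 2, total now 2
augment #2: 6→3→9→0 bottleneck 3, total now 5
augment #3: 6→3→10→0 bottleneck 1, total now 6
augment #4: 6→8→2→0 bottleneck 3, total now 9
augment #5: 6→8→9→0 bottleneck 2, total now 11
augment #6: 6→8→9→10→0 bottleneck 3, total now 14
augment #7: 6→11→9→10→0 bottleneck 11, total now 25
augment #8: 6→11→9→3→10→0 bottleneck 3, total now 28
augment #9: 6→11→4→5→7→2→0 bottleneck 2, total now 30
augment #10: 6→8→11→4→5→7→2→0 bottleneck 4, total now 34

Maximum flow value: 34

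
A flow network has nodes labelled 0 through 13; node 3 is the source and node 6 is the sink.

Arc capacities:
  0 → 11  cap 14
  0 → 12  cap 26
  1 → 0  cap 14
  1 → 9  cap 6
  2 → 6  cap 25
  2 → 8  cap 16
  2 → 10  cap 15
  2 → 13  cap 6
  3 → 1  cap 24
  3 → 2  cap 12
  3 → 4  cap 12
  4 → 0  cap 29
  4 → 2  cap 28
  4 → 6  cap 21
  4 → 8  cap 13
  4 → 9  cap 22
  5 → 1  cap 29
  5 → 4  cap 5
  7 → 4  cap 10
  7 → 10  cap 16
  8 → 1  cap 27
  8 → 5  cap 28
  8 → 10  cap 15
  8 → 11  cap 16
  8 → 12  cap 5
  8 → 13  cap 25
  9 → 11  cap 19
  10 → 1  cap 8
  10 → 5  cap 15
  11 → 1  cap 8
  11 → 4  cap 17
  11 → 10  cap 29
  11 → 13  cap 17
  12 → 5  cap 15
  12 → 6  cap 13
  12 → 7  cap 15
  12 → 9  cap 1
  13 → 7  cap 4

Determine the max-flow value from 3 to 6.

augment #1: 3→2→6 bottleneck 12, total now 12
augment #2: 3→4→6 bottleneck 12, total now 24
augment #3: 3→1→0→12→6 bottleneck 13, total now 37
augment #4: 3→1→0→11→4→6 bottleneck 1, total now 38
augment #5: 3→1→9→11→4→6 bottleneck 6, total now 44

Maximum flow value: 44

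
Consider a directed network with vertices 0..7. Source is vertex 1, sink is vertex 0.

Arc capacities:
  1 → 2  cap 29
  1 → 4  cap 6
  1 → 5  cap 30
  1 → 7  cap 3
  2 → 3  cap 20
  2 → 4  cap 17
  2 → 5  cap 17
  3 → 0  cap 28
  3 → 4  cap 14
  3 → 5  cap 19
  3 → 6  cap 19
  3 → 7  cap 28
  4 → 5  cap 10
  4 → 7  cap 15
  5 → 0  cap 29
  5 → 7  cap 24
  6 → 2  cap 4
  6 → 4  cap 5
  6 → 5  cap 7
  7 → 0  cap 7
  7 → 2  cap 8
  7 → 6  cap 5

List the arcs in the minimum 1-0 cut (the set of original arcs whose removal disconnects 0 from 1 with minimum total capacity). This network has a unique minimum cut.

Min-cut arcs: {(2,3), (5,0), (7,0)} (total capacity 56)

augment #1: 1→5→0 push 29
augment #2: 1→7→0 push 3
augment #3: 1→2→3→0 push 20
augment #4: 1→4→7→0 push 4
max flow = 56; residual-reachable set from 1 gives S-side
cut edges (S→T): {(2,3), (5,0), (7,0)} total cap 56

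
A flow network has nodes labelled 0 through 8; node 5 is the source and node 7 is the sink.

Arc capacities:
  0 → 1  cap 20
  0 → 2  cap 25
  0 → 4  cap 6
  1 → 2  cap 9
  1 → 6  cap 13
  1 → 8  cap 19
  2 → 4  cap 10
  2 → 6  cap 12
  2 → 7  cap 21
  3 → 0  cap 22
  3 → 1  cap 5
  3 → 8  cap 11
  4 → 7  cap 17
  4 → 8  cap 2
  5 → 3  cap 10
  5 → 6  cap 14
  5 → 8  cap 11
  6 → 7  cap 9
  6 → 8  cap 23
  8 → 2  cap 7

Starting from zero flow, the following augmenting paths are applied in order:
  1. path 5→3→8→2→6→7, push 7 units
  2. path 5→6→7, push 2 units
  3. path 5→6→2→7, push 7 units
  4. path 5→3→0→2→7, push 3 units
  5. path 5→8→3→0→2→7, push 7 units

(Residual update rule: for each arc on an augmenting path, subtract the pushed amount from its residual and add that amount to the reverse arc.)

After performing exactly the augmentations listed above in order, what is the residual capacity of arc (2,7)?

Residual capacity of (2,7): 4

after path 1 (5→3→8→2→6→7, push 7): res(2,7)=21
after path 2 (5→6→7, push 2): res(2,7)=21
after path 3 (5→6→2→7, push 7): res(2,7)=14
after path 4 (5→3→0→2→7, push 3): res(2,7)=11
after path 5 (5→8→3→0→2→7, push 7): res(2,7)=4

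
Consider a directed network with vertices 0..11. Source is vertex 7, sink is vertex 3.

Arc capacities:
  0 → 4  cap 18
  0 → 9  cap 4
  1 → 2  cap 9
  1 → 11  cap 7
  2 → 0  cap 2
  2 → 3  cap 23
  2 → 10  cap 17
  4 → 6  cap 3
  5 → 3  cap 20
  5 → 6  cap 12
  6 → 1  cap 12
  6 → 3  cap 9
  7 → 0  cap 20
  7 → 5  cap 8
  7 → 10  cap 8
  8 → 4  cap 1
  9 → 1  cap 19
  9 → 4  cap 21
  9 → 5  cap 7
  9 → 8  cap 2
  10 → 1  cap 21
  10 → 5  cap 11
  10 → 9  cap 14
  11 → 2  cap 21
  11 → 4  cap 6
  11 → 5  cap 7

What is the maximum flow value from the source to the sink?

augment #1: 7→5→3 bottleneck 8, total now 8
augment #2: 7→10→5→3 bottleneck 8, total now 16
augment #3: 7→0→4→6→3 bottleneck 3, total now 19
augment #4: 7→0→9→5→3 bottleneck 4, total now 23

Maximum flow value: 23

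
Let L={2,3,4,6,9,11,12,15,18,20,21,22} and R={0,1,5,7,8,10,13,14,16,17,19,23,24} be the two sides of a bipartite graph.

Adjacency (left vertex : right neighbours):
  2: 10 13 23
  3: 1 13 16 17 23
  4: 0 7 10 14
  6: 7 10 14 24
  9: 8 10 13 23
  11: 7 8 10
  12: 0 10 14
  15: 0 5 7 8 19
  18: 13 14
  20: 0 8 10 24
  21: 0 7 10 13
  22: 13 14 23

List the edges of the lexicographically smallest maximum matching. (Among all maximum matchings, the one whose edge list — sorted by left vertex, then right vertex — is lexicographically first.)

Lex-smallest maximum matching: {(2,10), (3,1), (4,0), (6,7), (9,8), (12,14), (15,5), (18,13), (20,24), (22,23)}

|M| = 10 (so the lex-smallest maximum matching has 10 edges)
process left vertices in ascending order; for each, take the smallest-labelled available neighbour that still permits 10 edges overall, or leave it unmatched if none does
lex-smallest matching: {2-10, 3-1, 4-0, 6-7, 9-8, 12-14, 15-5, 18-13, 20-24, 22-23}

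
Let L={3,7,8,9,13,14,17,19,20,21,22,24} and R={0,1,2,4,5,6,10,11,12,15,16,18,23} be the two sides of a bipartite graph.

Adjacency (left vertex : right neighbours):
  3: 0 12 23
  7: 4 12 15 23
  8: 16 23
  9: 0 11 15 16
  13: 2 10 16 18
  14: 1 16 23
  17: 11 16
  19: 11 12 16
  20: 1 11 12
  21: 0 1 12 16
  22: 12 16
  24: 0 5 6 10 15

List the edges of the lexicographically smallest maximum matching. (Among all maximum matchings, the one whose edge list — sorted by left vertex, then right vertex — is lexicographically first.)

|M| = 10 (so the lex-smallest maximum matching has 10 edges)
process left vertices in ascending order; for each, take the smallest-labelled available neighbour that still permits 10 edges overall, or leave it unmatched if none does
lex-smallest matching: {3-0, 7-4, 8-16, 9-15, 13-2, 14-23, 17-11, 19-12, 20-1, 24-5}

Lex-smallest maximum matching: {(3,0), (7,4), (8,16), (9,15), (13,2), (14,23), (17,11), (19,12), (20,1), (24,5)}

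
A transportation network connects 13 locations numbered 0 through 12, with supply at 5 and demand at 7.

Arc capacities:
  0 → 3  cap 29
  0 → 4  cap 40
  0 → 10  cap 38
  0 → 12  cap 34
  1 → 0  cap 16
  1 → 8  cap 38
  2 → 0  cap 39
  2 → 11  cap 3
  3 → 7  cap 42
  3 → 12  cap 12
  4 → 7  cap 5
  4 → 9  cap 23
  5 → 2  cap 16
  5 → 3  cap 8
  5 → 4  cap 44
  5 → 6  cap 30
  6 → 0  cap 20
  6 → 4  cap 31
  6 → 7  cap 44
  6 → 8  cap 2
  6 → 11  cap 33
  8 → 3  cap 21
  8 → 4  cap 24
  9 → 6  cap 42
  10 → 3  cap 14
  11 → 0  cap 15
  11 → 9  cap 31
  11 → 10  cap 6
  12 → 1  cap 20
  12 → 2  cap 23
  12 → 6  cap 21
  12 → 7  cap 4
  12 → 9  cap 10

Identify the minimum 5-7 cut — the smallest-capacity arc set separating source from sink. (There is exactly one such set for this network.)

Min-cut arcs: {(4,7), (4,9), (5,2), (5,3), (5,6)} (total capacity 82)

augment #1: 5→3→7 push 8
augment #2: 5→4→7 push 5
augment #3: 5→6→7 push 30
augment #4: 5→2→0→3→7 push 16
augment #5: 5→4→9→6→7 push 14
augment #6: 5→4→9→6→0→3→7 push 9
max flow = 82; residual-reachable set from 5 gives S-side
cut edges (S→T): {(4,7), (4,9), (5,2), (5,3), (5,6)} total cap 82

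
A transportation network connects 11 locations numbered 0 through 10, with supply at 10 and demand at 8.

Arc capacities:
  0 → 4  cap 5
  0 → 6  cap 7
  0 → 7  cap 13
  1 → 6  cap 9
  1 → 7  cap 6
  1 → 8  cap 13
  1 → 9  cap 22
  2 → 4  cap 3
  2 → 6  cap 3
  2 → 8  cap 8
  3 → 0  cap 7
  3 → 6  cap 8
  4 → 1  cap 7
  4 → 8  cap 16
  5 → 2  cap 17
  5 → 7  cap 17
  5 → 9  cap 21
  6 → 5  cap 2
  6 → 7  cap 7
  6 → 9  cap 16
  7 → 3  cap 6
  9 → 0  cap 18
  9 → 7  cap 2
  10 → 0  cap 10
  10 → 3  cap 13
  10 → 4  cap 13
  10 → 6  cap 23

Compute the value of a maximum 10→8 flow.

Maximum flow value: 20

augment #1: 10→4→8 bottleneck 13, total now 13
augment #2: 10→0→4→8 bottleneck 3, total now 16
augment #3: 10→0→4→1→8 bottleneck 2, total now 18
augment #4: 10→6→5→2→8 bottleneck 2, total now 20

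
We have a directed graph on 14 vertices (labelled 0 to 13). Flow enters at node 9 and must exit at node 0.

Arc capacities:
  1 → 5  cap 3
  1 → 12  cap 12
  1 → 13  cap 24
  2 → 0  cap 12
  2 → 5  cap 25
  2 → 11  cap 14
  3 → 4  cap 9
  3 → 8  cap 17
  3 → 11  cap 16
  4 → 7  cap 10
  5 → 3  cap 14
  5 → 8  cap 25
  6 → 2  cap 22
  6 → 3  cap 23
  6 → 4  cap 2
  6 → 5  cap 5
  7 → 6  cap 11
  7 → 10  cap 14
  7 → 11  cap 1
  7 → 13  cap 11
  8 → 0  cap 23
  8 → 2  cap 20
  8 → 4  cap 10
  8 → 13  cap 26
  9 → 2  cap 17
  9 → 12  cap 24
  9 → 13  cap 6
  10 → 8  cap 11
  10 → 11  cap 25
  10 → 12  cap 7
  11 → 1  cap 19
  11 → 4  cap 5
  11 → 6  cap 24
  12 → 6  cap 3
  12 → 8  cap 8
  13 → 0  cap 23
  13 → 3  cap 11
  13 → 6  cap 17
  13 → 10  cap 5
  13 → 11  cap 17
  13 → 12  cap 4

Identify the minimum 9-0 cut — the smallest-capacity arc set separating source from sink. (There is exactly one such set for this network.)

augment #1: 9→2→0 push 12
augment #2: 9→13→0 push 6
augment #3: 9→12→8→0 push 8
augment #4: 9→2→5→8→0 push 5
augment #5: 9→12→6→3→8→0 push 3
max flow = 34; residual-reachable set from 9 gives S-side
cut edges (S→T): {(9,2), (9,13), (12,6), (12,8)} total cap 34

Min-cut arcs: {(9,2), (9,13), (12,6), (12,8)} (total capacity 34)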